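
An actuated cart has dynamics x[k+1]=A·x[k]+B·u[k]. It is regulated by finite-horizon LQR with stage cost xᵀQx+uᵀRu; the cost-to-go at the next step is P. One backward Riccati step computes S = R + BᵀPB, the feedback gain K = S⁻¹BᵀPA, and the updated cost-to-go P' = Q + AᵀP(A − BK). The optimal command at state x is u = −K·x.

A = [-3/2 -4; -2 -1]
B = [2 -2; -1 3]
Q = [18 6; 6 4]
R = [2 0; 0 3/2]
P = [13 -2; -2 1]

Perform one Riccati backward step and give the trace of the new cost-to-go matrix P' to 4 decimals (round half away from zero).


37.5829

BᵀP = [28.0000 -5.0000; -32.0000 7.0000]
S = R + BᵀPB = [2 0; 0 3/2] + [61.0000 -71.0000; -71.0000 85.0000] = [63.0000 -71.0000; -71.0000 86.5000]
BᵀPA = [-32.0000 -107.0000; 34.0000 121.0000]
K = S⁻¹·BᵀPA = [-0.8666 -1.6267; -0.3182 0.0636]
A−BK = [-0.4033 -0.6193; -1.9119 -2.8176]
AᵀP(A−BK) = [4.3394 6.7821; 6.7821 11.2436]
P' = Q + AᵀP(A−BK) = [22.3394 12.7821; 12.7821 15.2436]
tr(P') = 37.5829


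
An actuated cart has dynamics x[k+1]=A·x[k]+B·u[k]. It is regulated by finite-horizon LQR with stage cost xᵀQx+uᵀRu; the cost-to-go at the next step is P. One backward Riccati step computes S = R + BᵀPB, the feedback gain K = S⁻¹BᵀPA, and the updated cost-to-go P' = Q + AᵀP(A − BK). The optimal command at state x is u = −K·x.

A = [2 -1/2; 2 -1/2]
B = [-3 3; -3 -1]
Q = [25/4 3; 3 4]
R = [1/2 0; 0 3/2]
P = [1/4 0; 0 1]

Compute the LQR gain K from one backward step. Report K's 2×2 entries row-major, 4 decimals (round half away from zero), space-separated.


-0.6380 0.1595 -0.0045 0.0011

BᵀP = [-0.7500 -3.0000; 0.7500 -1.0000]
S = R + BᵀPB = [1/2 0; 0 3/2] + [11.2500 0.7500; 0.7500 3.2500] = [11.7500 0.7500; 0.7500 4.7500]
BᵀPA = [-7.5000 1.8750; -0.5000 0.1250]
K = S⁻¹·BᵀPA = [-0.6380 0.1595; -0.0045 0.0011]
A−BK = [0.0995 -0.0249; 0.0814 -0.0204]
AᵀP(A−BK) = [0.2127 -0.0532; -0.0532 0.0133]
P' = Q + AᵀP(A−BK) = [6.4627 2.9468; 2.9468 4.0133]
tr(P') = 10.4760


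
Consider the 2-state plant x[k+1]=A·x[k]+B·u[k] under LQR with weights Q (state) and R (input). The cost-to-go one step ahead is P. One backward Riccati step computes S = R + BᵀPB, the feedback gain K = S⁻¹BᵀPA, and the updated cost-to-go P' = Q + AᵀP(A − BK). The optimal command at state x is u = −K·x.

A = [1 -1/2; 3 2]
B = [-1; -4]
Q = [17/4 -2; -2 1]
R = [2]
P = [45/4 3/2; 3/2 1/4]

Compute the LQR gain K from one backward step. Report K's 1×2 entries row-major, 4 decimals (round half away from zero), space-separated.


-0.8462 0.1239

BᵀP = [-17.2500 -2.5000]
S = R + BᵀPB = [2] + [27.2500] = [29.2500]
BᵀPA = [-24.7500 3.6250]
K = S⁻¹·BᵀPA = [-0.8462 0.1239]
A−BK = [0.1538 -0.3761; -0.3846 2.4957]
AᵀP(A−BK) = [1.5577 -0.3077; -0.3077 0.3632]
P' = Q + AᵀP(A−BK) = [5.8077 -2.3077; -2.3077 1.3632]
tr(P') = 7.1709


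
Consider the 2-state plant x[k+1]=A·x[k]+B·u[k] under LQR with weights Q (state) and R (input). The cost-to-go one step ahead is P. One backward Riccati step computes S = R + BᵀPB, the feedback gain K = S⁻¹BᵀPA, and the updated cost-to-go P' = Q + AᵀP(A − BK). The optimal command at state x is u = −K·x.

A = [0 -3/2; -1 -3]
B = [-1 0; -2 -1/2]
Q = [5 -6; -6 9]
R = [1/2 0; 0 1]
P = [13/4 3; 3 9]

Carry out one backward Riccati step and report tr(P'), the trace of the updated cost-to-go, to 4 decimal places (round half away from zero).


15.5206

BᵀP = [-9.2500 -21.0000; -1.5000 -4.5000]
S = R + BᵀPB = [1/2 0; 0 1] + [51.2500 10.5000; 10.5000 2.2500] = [51.7500 10.5000; 10.5000 3.2500]
BᵀPA = [21.0000 76.8750; 4.5000 15.7500]
K = S⁻¹·BᵀPA = [0.3625 1.4579; 0.2136 0.1359]
A−BK = [0.3625 -0.0421; -0.1683 -0.0162]
AᵀP(A−BK) = [0.4272 0.2718; 0.2718 1.0934]
P' = Q + AᵀP(A−BK) = [5.4272 -5.7282; -5.7282 10.0934]
tr(P') = 15.5206


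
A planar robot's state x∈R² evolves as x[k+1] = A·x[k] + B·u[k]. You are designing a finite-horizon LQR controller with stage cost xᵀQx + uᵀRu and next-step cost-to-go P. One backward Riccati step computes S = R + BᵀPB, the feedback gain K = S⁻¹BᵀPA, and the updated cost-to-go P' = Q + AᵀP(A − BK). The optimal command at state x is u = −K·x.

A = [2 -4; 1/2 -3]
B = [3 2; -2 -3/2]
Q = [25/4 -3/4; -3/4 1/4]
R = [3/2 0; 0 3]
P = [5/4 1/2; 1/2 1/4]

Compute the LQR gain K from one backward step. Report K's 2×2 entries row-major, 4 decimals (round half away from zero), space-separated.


BᵀP = [2.7500 1.0000; 1.7500 0.6250]
S = R + BᵀPB = [3/2 0; 0 3] + [6.2500 4.0000; 4.0000 2.5625] = [7.7500 4.0000; 4.0000 5.5625]
BᵀPA = [6.0000 -14.0000; 3.8125 -8.8750]
K = S⁻¹·BᵀPA = [0.6686 -1.5631; 0.2046 -0.4715]
A−BK = [-0.4150 1.6323; 2.1441 -6.8334]
AᵀP(A−BK) = [1.2709 -3.1988; -3.1988 8.1821]
P' = Q + AᵀP(A−BK) = [7.5209 -3.9488; -3.9488 8.4321]
tr(P') = 15.9530

0.6686 -1.5631 0.2046 -0.4715


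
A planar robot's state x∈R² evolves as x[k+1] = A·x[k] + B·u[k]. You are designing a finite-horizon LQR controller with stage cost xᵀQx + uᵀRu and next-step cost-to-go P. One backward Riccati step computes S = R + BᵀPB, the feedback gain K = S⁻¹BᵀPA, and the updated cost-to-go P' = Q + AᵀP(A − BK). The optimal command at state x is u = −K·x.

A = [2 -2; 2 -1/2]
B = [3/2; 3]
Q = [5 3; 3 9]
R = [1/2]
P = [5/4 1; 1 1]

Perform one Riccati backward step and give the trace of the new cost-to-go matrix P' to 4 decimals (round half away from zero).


BᵀP = [4.8750 4.5000]
S = R + BᵀPB = [1/2] + [20.8125] = [21.3125]
BᵀPA = [18.7500 -12.0000]
K = S⁻¹·BᵀPA = [0.8798 -0.5630]
A−BK = [0.6804 -1.1554; -0.6393 1.1891]
AᵀP(A−BK) = [0.5044 -0.4428; -0.4428 0.4934]
P' = Q + AᵀP(A−BK) = [5.5044 2.5572; 2.5572 9.4934]
tr(P') = 14.9978

14.9978


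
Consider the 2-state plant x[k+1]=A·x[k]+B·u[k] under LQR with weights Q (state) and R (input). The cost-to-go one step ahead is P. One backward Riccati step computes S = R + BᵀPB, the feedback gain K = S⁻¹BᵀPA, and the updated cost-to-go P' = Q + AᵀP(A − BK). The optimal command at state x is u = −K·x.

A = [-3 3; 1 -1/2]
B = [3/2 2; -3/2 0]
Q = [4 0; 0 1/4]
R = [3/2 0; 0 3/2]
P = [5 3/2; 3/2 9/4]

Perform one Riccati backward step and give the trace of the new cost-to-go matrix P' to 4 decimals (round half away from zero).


BᵀP = [5.2500 -1.1250; 10.0000 3.0000]
S = R + BᵀPB = [3/2 0; 0 3/2] + [9.5625 10.5000; 10.5000 20.0000] = [11.0625 10.5000; 10.5000 21.5000]
BᵀPA = [-16.8750 16.3125; -27.0000 28.5000]
K = S⁻¹·BᵀPA = [-0.6216 0.4034; -0.9522 1.1286]
A−BK = [-0.1631 0.1378; 0.0676 0.1051]
AᵀP(A−BK) = [2.0500 -2.0963; -2.0963 2.3178]
P' = Q + AᵀP(A−BK) = [6.0500 -2.0963; -2.0963 2.5678]
tr(P') = 8.6177

8.6177


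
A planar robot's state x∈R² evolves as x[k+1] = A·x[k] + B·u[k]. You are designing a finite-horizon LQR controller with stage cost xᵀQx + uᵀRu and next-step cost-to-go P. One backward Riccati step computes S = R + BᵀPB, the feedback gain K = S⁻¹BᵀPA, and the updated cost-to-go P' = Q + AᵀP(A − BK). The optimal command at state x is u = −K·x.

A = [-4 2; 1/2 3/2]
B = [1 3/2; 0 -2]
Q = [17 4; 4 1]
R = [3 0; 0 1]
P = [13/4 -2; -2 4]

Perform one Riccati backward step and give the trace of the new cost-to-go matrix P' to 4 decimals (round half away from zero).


36.2834

BᵀP = [3.2500 -2.0000; 8.8750 -11.0000]
S = R + BᵀPB = [3 0; 0 1] + [3.2500 8.8750; 8.8750 35.3125] = [6.2500 8.8750; 8.8750 36.3125]
BᵀPA = [-14.0000 3.5000; -41.0000 1.2500]
K = S⁻¹·BᵀPA = [-0.9751 0.7828; -0.8908 -0.1569]
A−BK = [-1.6887 1.4526; -1.2815 1.1862]
AᵀP(A−BK) = [10.8271 -8.4736; -8.4736 7.4563]
P' = Q + AᵀP(A−BK) = [27.8271 -4.4736; -4.4736 8.4563]
tr(P') = 36.2834


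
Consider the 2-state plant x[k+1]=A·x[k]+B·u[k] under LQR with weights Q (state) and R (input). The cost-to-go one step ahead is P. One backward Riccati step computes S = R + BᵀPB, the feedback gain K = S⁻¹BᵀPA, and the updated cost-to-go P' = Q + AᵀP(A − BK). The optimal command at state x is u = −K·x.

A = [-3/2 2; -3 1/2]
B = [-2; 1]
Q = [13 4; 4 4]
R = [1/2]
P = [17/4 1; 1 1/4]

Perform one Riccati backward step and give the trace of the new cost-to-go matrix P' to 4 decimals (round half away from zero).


BᵀP = [-7.5000 -1.7500]
S = R + BᵀPB = [1/2] + [13.2500] = [13.7500]
BᵀPA = [16.5000 -15.8750]
K = S⁻¹·BᵀPA = [1.2000 -1.1545]
A−BK = [0.9000 -0.3091; -4.2000 1.6545]
AᵀP(A−BK) = [1.0125 -0.8250; -0.8250 0.7341]
P' = Q + AᵀP(A−BK) = [14.0125 3.1750; 3.1750 4.7341]
tr(P') = 18.7466

18.7466


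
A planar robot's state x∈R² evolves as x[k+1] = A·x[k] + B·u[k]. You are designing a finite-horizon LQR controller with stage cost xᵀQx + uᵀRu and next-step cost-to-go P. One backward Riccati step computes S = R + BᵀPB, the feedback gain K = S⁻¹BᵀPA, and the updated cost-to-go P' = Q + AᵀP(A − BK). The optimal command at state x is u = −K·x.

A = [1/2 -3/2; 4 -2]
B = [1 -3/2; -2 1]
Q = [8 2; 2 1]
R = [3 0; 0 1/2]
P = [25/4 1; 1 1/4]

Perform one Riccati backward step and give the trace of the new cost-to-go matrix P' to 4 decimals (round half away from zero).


13.2091

BᵀP = [4.2500 0.5000; -8.3750 -1.2500]
S = R + BᵀPB = [3 0; 0 1/2] + [3.2500 -5.8750; -5.8750 11.3125] = [6.2500 -5.8750; -5.8750 11.8125]
BᵀPA = [4.1250 -7.3750; -9.1875 15.0625]
K = S⁻¹·BᵀPA = [-0.1335 0.0350; -0.8442 1.2925]
A−BK = [-0.6328 0.4038; 4.5771 -3.2226]
AᵀP(A−BK) = [2.3573 -1.9567; -1.9567 1.8517]
P' = Q + AᵀP(A−BK) = [10.3573 0.0433; 0.0433 2.8517]
tr(P') = 13.2091


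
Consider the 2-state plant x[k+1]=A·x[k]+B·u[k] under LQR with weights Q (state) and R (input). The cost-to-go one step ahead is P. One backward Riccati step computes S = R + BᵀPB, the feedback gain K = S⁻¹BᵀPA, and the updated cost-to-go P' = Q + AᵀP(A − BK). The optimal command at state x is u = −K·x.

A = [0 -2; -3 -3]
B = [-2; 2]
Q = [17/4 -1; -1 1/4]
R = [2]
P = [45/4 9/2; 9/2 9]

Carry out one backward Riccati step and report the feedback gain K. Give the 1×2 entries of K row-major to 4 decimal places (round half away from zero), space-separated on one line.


-0.5745 0.0000

BᵀP = [-13.5000 9.0000]
S = R + BᵀPB = [2] + [45.0000] = [47.0000]
BᵀPA = [-27.0000 0.0000]
K = S⁻¹·BᵀPA = [-0.5745 0.0000]
A−BK = [-1.1489 -2.0000; -1.8511 -3.0000]
AᵀP(A−BK) = [65.4894 108.0000; 108.0000 180.0000]
P' = Q + AᵀP(A−BK) = [69.7394 107.0000; 107.0000 180.2500]
tr(P') = 249.9894


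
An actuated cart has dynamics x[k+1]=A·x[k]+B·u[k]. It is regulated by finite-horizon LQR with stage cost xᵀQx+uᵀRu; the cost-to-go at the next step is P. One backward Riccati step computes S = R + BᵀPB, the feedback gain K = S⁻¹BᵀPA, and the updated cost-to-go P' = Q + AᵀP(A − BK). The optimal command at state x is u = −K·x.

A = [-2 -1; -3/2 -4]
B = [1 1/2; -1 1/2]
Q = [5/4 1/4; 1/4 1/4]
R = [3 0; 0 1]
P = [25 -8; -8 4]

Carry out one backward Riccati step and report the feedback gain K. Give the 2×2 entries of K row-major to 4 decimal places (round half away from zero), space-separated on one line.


-0.6080 0.7360 -1.7920 -1.9360

BᵀP = [33.0000 -12.0000; 8.5000 -2.0000]
S = R + BᵀPB = [3 0; 0 1] + [45.0000 10.5000; 10.5000 3.2500] = [48.0000 10.5000; 10.5000 4.2500]
BᵀPA = [-48.0000 15.0000; -14.0000 -0.5000]
K = S⁻¹·BᵀPA = [-0.6080 0.7360; -1.7920 -1.9360]
A−BK = [-0.4960 -0.7680; -1.2120 -2.2960]
AᵀP(A−BK) = [6.7280 6.2240; 6.2240 12.9920]
P' = Q + AᵀP(A−BK) = [7.9780 6.4740; 6.4740 13.2420]
tr(P') = 21.2200


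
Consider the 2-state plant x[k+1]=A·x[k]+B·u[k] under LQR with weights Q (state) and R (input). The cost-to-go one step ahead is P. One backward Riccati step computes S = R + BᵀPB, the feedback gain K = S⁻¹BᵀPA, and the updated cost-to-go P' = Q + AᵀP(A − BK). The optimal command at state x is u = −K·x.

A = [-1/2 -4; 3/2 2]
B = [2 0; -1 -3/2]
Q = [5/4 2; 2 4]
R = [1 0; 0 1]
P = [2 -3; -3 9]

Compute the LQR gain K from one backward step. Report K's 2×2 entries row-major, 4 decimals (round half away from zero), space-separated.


BᵀP = [7.0000 -15.0000; 4.5000 -13.5000]
S = R + BᵀPB = [1 0; 0 1] + [29.0000 22.5000; 22.5000 20.2500] = [30.0000 22.5000; 22.5000 21.2500]
BᵀPA = [-26.0000 -58.0000; -22.5000 -45.0000]
K = S⁻¹·BᵀPA = [-0.3524 -1.6762; -0.6857 -0.3429]
A−BK = [0.2048 -0.6476; 0.1190 -0.1905]
AᵀP(A−BK) = [0.6595 0.7048; 0.7048 3.3524]
P' = Q + AᵀP(A−BK) = [1.9095 2.7048; 2.7048 7.3524]
tr(P') = 9.2619

-0.3524 -1.6762 -0.6857 -0.3429


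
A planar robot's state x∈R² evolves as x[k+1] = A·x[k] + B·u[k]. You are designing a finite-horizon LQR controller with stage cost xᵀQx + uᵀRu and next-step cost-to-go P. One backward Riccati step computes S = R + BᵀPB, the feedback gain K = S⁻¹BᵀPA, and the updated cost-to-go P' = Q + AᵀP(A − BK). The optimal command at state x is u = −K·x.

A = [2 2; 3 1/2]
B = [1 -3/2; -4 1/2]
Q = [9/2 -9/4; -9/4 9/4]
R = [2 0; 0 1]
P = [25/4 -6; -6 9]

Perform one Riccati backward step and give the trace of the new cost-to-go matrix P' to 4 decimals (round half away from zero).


BᵀP = [30.2500 -42.0000; -12.3750 13.5000]
S = R + BᵀPB = [2 0; 0 1] + [198.2500 -66.3750; -66.3750 25.3125] = [200.2500 -66.3750; -66.3750 26.3125]
BᵀPA = [-65.5000 39.5000; 15.7500 -18.0000]
K = S⁻¹·BᵀPA = [-0.7853 -0.1800; -1.3824 -1.1381]
A−BK = [0.7117 0.4728; 0.5500 0.3491]
AᵀP(A−BK) = [4.3354 2.6362; 2.6362 1.8734]
P' = Q + AᵀP(A−BK) = [8.8354 0.3862; 0.3862 4.1234]
tr(P') = 12.9589

12.9589


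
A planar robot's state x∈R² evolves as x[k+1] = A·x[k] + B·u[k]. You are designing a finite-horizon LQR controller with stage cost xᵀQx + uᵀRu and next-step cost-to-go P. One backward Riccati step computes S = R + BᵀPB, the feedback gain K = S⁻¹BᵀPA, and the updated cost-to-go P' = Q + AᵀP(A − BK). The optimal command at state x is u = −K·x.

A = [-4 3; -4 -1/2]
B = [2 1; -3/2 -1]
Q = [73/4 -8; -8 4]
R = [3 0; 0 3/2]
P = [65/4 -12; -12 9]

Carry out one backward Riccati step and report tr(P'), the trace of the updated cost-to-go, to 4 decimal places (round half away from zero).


27.6458

BᵀP = [50.5000 -37.5000; 28.2500 -21.0000]
S = R + BᵀPB = [3 0; 0 3/2] + [157.2500 88.0000; 88.0000 49.2500] = [160.2500 88.0000; 88.0000 50.7500]
BᵀPA = [-52.0000 170.2500; -29.0000 95.2500]
K = S⁻¹·BᵀPA = [-0.2238 0.6643; -0.1833 0.7250]
A−BK = [-3.3690 0.9465; -4.5191 1.2214]
AᵀP(A−BK) = [3.0449 -1.4327; -1.4327 2.3509]
P' = Q + AᵀP(A−BK) = [21.2949 -9.4327; -9.4327 6.3509]
tr(P') = 27.6458


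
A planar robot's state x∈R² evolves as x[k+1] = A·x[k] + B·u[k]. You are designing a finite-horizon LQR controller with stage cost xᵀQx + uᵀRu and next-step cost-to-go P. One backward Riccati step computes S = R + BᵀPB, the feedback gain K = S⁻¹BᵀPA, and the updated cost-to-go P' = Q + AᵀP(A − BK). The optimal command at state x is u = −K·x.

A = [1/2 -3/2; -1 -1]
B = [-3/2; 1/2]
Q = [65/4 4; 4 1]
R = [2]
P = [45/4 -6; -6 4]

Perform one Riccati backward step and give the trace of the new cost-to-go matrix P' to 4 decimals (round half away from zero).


BᵀP = [-19.8750 11.0000]
S = R + BᵀPB = [2] + [35.3125] = [37.3125]
BᵀPA = [-20.9375 18.8125]
K = S⁻¹·BᵀPA = [-0.5611 0.5042]
A−BK = [-0.3417 -0.7437; -0.7194 -1.2521]
AᵀP(A−BK) = [1.0637 0.1189; 0.1189 1.8275]
P' = Q + AᵀP(A−BK) = [17.3137 4.1189; 4.1189 2.8275]
tr(P') = 20.1411

20.1411


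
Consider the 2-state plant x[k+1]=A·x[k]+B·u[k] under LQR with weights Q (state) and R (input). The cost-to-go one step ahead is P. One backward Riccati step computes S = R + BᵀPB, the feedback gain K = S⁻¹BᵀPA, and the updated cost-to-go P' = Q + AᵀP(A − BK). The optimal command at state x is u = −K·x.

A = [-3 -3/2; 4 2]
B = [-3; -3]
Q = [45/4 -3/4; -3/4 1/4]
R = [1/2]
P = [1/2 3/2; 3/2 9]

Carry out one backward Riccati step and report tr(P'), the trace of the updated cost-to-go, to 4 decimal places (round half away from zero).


BᵀP = [-6.0000 -31.5000]
S = R + BᵀPB = [1/2] + [112.5000] = [113.0000]
BᵀPA = [-108.0000 -54.0000]
K = S⁻¹·BᵀPA = [-0.9558 -0.4779]
A−BK = [-5.8673 -2.9336; 1.1327 0.5664]
AᵀP(A−BK) = [9.2788 4.6394; 4.6394 2.3197]
P' = Q + AᵀP(A−BK) = [20.5288 3.8894; 3.8894 2.5697]
tr(P') = 23.0985

23.0985


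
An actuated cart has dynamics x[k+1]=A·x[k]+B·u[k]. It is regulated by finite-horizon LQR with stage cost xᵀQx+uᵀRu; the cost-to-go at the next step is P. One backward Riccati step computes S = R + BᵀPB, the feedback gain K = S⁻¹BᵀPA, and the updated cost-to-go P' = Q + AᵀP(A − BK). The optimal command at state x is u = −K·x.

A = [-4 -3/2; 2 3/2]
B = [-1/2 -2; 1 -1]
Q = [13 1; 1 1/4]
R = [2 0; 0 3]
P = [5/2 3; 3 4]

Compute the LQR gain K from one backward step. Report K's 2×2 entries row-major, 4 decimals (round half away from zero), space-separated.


0.2025 0.2116 0.4557 -0.0597

BᵀP = [1.7500 2.5000; -8.0000 -10.0000]
S = R + BᵀPB = [2 0; 0 3] + [1.6250 -6.0000; -6.0000 26.0000] = [3.6250 -6.0000; -6.0000 29.0000]
BᵀPA = [-2.0000 1.1250; 12.0000 -3.0000]
K = S⁻¹·BᵀPA = [0.2025 0.2116; 0.4557 -0.0597]
A−BK = [-2.9873 -1.5136; 2.2532 1.2288]
AᵀP(A−BK) = [2.9367 1.1392; 1.1392 0.7080]
P' = Q + AᵀP(A−BK) = [15.9367 2.1392; 2.1392 0.9580]
tr(P') = 16.8947


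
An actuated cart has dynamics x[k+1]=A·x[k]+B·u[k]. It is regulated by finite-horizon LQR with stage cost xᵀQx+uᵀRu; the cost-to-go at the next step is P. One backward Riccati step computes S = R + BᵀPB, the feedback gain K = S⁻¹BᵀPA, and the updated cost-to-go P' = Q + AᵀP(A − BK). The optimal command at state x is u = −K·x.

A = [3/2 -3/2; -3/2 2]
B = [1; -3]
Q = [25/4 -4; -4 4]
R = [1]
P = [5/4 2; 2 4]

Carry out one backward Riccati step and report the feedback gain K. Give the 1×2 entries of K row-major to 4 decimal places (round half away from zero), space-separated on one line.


0.3000 -0.4905

BᵀP = [-4.7500 -10.0000]
S = R + BᵀPB = [1] + [25.2500] = [26.2500]
BᵀPA = [7.8750 -12.8750]
K = S⁻¹·BᵀPA = [0.3000 -0.4905]
A−BK = [1.2000 -1.0095; -0.6000 0.5286]
AᵀP(A−BK) = [0.4500 -0.4500; -0.4500 0.4976]
P' = Q + AᵀP(A−BK) = [6.7000 -4.4500; -4.4500 4.4976]
tr(P') = 11.1976


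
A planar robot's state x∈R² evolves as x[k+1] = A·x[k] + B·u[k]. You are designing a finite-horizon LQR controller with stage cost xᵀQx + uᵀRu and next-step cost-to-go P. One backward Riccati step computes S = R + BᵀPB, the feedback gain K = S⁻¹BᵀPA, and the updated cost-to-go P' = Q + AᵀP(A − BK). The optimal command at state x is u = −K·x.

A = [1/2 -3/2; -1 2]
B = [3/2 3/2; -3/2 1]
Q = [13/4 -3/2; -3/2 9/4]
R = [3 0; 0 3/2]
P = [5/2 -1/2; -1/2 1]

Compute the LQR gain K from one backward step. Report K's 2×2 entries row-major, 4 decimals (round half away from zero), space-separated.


0.3542 -0.8222 -0.0330 -0.1019

BᵀP = [4.5000 -2.2500; 3.2500 0.2500]
S = R + BᵀPB = [3 0; 0 3/2] + [10.1250 4.5000; 4.5000 5.1250] = [13.1250 4.5000; 4.5000 6.6250]
BᵀPA = [4.5000 -11.2500; 1.3750 -4.3750]
K = S⁻¹·BᵀPA = [0.3542 -0.8222; -0.0330 -0.1019]
A−BK = [0.0183 -0.1138; -0.4357 0.8686]
AᵀP(A−BK) = [0.5766 -1.2850; -1.2850 2.9294]
P' = Q + AᵀP(A−BK) = [3.8266 -2.7850; -2.7850 5.1794]
tr(P') = 9.0060


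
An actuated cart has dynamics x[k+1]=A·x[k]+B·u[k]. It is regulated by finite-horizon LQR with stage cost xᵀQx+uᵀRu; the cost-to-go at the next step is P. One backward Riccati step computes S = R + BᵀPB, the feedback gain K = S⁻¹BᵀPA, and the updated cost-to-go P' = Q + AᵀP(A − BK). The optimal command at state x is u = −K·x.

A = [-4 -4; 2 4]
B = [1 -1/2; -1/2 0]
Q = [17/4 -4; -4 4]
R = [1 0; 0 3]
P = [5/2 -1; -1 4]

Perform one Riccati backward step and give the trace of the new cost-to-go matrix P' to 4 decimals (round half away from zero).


BᵀP = [3.0000 -3.0000; -1.2500 0.5000]
S = R + BᵀPB = [1 0; 0 3] + [4.5000 -1.5000; -1.5000 0.6250] = [5.5000 -1.5000; -1.5000 3.6250]
BᵀPA = [-18.0000 -24.0000; 6.0000 7.0000]
K = S⁻¹·BᵀPA = [-3.1802 -4.3251; 0.3392 0.1413]
A−BK = [-0.6502 0.3958; 0.4099 1.8375]
AᵀP(A−BK) = [12.7208 17.3004; 17.3004 31.2085]
P' = Q + AᵀP(A−BK) = [16.9708 13.3004; 13.3004 35.2085]
tr(P') = 52.1793

52.1793


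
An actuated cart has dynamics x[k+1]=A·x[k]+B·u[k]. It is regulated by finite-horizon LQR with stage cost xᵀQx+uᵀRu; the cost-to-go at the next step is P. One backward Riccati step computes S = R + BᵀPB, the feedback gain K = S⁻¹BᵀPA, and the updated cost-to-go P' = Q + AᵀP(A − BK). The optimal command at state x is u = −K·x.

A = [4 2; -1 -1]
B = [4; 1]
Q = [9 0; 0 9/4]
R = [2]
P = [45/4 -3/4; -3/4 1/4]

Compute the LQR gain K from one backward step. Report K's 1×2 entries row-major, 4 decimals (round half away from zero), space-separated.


1.0199 0.5177

BᵀP = [44.2500 -2.7500]
S = R + BᵀPB = [2] + [174.2500] = [176.2500]
BᵀPA = [179.7500 91.2500]
K = S⁻¹·BᵀPA = [1.0199 0.5177]
A−BK = [-0.0794 -0.0709; -2.0199 -1.5177]
AᵀP(A−BK) = [2.9305 1.6879; 1.6879 1.0071]
P' = Q + AᵀP(A−BK) = [11.9305 1.6879; 1.6879 3.2571]
tr(P') = 15.1876


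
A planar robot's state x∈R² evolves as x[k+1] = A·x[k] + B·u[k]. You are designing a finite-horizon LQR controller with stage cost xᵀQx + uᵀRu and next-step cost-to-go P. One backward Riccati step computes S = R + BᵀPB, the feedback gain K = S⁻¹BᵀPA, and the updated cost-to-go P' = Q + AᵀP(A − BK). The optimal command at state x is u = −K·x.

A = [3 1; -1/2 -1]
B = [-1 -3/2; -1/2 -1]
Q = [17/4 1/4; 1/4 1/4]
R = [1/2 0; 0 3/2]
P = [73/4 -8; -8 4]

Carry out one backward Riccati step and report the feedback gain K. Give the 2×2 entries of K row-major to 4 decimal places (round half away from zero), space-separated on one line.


-2.6834 -1.2535 -0.9249 -0.3591

BᵀP = [-14.2500 6.0000; -19.3750 8.0000]
S = R + BᵀPB = [1/2 0; 0 3/2] + [11.2500 15.3750; 15.3750 21.0625] = [11.7500 15.3750; 15.3750 22.5625]
BᵀPA = [-45.7500 -20.2500; -62.1250 -27.3750]
K = S⁻¹·BᵀPA = [-2.6834 -1.2535; -0.9249 -0.3591]
A−BK = [-1.0707 -0.7922; -2.7666 -1.9859]
AᵀP(A−BK) = [9.0261 5.0925; 5.0925 3.0359]
P' = Q + AᵀP(A−BK) = [13.2761 5.3425; 5.3425 3.2859]
tr(P') = 16.5620


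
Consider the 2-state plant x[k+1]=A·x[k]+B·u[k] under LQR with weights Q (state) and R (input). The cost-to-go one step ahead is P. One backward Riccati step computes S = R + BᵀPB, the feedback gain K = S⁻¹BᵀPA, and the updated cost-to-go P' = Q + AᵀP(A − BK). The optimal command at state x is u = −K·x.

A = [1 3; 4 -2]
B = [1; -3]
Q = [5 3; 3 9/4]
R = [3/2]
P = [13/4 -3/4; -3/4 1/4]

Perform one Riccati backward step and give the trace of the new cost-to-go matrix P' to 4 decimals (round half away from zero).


14.6630

BᵀP = [5.5000 -1.5000]
S = R + BᵀPB = [3/2] + [10.0000] = [11.5000]
BᵀPA = [-0.5000 19.5000]
K = S⁻¹·BᵀPA = [-0.0435 1.6957]
A−BK = [1.0435 1.3043; 3.8696 3.0870]
AᵀP(A−BK) = [1.2283 1.0978; 1.0978 6.1848]
P' = Q + AᵀP(A−BK) = [6.2283 4.0978; 4.0978 8.4348]
tr(P') = 14.6630


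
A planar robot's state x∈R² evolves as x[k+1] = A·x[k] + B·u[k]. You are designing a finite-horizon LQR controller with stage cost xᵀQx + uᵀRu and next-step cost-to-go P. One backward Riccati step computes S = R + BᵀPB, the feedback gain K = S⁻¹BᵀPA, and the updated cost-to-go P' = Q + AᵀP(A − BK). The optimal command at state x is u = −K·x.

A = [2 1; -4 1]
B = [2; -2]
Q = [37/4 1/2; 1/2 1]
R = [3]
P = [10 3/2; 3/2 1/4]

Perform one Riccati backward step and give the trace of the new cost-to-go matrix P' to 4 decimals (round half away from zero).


13.6172

BᵀP = [17.0000 2.5000]
S = R + BᵀPB = [3] + [29.0000] = [32.0000]
BᵀPA = [24.0000 19.5000]
K = S⁻¹·BᵀPA = [0.7500 0.6094]
A−BK = [0.5000 -0.2188; -2.5000 2.2188]
AᵀP(A−BK) = [2.0000 1.3750; 1.3750 1.3672]
P' = Q + AᵀP(A−BK) = [11.2500 1.8750; 1.8750 2.3672]
tr(P') = 13.6172


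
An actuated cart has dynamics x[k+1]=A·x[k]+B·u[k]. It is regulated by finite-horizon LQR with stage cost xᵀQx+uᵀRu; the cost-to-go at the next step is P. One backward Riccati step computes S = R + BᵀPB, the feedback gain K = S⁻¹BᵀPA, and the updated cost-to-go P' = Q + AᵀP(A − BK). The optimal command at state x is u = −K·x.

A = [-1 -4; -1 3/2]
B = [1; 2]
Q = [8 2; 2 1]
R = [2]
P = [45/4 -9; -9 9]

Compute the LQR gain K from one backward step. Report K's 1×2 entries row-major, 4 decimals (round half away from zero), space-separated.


BᵀP = [-6.7500 9.0000]
S = R + BᵀPB = [2] + [11.2500] = [13.2500]
BᵀPA = [-2.2500 40.5000]
K = S⁻¹·BᵀPA = [-0.1698 3.0566]
A−BK = [-0.8302 -7.0566; -0.6604 -4.6132]
AᵀP(A−BK) = [1.8679 15.8774; 15.8774 184.4575]
P' = Q + AᵀP(A−BK) = [9.8679 17.8774; 17.8774 185.4575]
tr(P') = 195.3255

-0.1698 3.0566


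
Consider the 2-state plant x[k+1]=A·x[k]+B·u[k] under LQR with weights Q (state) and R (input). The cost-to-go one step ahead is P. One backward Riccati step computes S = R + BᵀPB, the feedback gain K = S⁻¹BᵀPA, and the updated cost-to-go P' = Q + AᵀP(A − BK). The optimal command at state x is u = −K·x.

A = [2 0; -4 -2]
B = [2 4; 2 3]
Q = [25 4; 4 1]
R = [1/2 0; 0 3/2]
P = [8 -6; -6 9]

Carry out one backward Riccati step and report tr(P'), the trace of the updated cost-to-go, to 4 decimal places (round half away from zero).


116.3981

BᵀP = [4.0000 6.0000; 14.0000 3.0000]
S = R + BᵀPB = [1/2 0; 0 3/2] + [20.0000 34.0000; 34.0000 65.0000] = [20.5000 34.0000; 34.0000 66.5000]
BᵀPA = [-16.0000 -12.0000; 16.0000 -6.0000]
K = S⁻¹·BᵀPA = [-7.7587 -2.8661; 4.2075 1.3752]
A−BK = [0.6876 0.2316; -1.1049 -0.3932]
AᵀP(A−BK) = [80.5404 28.1399; 28.1399 9.8577]
P' = Q + AᵀP(A−BK) = [105.5404 32.1399; 32.1399 10.8577]
tr(P') = 116.3981


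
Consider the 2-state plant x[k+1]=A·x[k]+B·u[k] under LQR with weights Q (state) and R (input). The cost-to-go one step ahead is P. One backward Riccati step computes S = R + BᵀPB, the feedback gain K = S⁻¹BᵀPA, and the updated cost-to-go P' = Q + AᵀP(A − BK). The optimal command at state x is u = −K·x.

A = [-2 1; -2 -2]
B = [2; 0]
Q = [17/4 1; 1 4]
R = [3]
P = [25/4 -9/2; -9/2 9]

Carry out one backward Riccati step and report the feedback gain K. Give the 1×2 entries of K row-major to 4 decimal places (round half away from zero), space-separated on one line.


-0.2500 1.0893

BᵀP = [12.5000 -9.0000]
S = R + BᵀPB = [3] + [25.0000] = [28.0000]
BᵀPA = [-7.0000 30.5000]
K = S⁻¹·BᵀPA = [-0.2500 1.0893]
A−BK = [-1.5000 -1.1786; -2.0000 -2.0000]
AᵀP(A−BK) = [23.2500 22.1250; 22.1250 27.0268]
P' = Q + AᵀP(A−BK) = [27.5000 23.1250; 23.1250 31.0268]
tr(P') = 58.5268


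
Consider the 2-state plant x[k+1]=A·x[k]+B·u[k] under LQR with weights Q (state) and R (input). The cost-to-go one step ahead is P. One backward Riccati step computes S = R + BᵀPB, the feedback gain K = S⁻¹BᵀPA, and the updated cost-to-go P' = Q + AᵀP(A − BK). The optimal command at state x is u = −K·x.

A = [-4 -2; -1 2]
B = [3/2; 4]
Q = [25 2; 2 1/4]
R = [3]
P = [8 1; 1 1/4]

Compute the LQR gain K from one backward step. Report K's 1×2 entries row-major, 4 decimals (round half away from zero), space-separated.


-1.7973 -0.7297

BᵀP = [16.0000 2.5000]
S = R + BᵀPB = [3] + [34.0000] = [37.0000]
BᵀPA = [-66.5000 -27.0000]
K = S⁻¹·BᵀPA = [-1.7973 -0.7297]
A−BK = [-1.3041 -0.9054; 6.1892 4.9189]
AᵀP(A−BK) = [16.7297 8.9730; 8.9730 5.2973]
P' = Q + AᵀP(A−BK) = [41.7297 10.9730; 10.9730 5.5473]
tr(P') = 47.2770


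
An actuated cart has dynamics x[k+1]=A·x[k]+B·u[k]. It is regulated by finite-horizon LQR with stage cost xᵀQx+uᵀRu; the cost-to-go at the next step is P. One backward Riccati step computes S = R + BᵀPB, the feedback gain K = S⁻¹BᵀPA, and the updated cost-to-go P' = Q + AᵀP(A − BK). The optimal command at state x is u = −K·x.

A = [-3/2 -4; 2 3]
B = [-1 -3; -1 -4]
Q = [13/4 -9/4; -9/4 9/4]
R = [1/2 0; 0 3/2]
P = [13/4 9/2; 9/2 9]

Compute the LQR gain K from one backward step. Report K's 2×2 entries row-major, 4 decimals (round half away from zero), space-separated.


BᵀP = [-7.7500 -13.5000; -27.7500 -49.5000]
S = R + BᵀPB = [1/2 0; 0 3/2] + [21.2500 77.2500; 77.2500 281.2500] = [21.7500 77.2500; 77.2500 282.7500]
BᵀPA = [-15.3750 -9.5000; -57.3750 -37.5000]
K = S⁻¹·BᵀPA = [0.4660 1.1564; -0.3302 -0.4486]
A−BK = [-2.0247 -4.1893; 1.1451 2.3621]
AᵀP(A−BK) = [4.5301 9.2932; 9.2932 19.1646]
P' = Q + AᵀP(A−BK) = [7.7801 7.0432; 7.0432 21.4146]
tr(P') = 29.1947

0.4660 1.1564 -0.3302 -0.4486


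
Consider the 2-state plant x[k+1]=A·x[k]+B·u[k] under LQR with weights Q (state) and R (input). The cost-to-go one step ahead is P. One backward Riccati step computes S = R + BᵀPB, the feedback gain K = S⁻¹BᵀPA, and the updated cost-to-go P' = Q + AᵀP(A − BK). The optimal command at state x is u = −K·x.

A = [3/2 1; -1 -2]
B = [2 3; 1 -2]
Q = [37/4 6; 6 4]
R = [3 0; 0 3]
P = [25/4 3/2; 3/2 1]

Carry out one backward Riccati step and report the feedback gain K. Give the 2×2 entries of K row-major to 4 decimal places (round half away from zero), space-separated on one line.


BᵀP = [14.0000 4.0000; 15.7500 2.5000]
S = R + BᵀPB = [3 0; 0 3] + [32.0000 34.0000; 34.0000 42.2500] = [35.0000 34.0000; 34.0000 45.2500]
BᵀPA = [17.0000 6.0000; 21.1250 10.7500]
K = S⁻¹·BᵀPA = [0.1192 -0.2198; 0.3773 0.4027]
A−BK = [0.1297 0.2314; -0.3647 -0.9749]
AᵀP(A−BK) = [0.5659 0.6040; 0.6040 1.2396]
P' = Q + AᵀP(A−BK) = [9.8159 6.6040; 6.6040 5.2396]
tr(P') = 15.0555

0.1192 -0.2198 0.3773 0.4027


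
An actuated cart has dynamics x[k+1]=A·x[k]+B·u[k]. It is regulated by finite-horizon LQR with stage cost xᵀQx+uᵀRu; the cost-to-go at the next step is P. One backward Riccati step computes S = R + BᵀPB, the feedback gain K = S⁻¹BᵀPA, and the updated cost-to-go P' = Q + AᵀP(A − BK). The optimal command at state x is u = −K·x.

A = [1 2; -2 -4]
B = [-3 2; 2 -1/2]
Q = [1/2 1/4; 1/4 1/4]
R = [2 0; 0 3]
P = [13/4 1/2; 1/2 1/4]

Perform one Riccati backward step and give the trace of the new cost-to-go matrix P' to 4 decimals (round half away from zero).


3.3010

BᵀP = [-8.7500 -1.0000; 6.2500 0.8750]
S = R + BᵀPB = [2 0; 0 3] + [24.2500 -17.0000; -17.0000 12.0625] = [26.2500 -17.0000; -17.0000 15.0625]
BᵀPA = [-6.7500 -13.5000; 4.5000 9.0000]
K = S⁻¹·BᵀPA = [-0.2366 -0.4732; 0.0317 0.0634]
A−BK = [0.2268 0.4535; -1.5109 -3.0219]
AᵀP(A−BK) = [0.5102 1.0204; 1.0204 2.0408]
P' = Q + AᵀP(A−BK) = [1.0102 1.2704; 1.2704 2.2908]
tr(P') = 3.3010


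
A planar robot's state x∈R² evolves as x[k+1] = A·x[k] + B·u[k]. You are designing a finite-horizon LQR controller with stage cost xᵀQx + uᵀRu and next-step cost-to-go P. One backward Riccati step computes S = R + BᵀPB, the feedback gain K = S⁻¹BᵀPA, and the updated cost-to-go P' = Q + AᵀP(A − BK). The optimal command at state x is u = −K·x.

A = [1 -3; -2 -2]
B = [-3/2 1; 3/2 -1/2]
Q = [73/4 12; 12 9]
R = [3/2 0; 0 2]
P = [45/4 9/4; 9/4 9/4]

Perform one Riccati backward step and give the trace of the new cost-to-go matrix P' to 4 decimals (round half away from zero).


74.2669

BᵀP = [-13.5000 0.0000; 10.1250 1.1250]
S = R + BᵀPB = [3/2 0; 0 2] + [20.2500 -13.5000; -13.5000 9.5625] = [21.7500 -13.5000; -13.5000 11.5625]
BᵀPA = [-13.5000 40.5000; 7.8750 -32.6250]
K = S⁻¹·BᵀPA = [-0.7190 0.4022; -0.1584 -2.3521]
A−BK = [0.0799 -0.0447; -1.0007 -3.7793]
AᵀP(A−BK) = [2.7908 8.2018; 8.2018 44.2261]
P' = Q + AᵀP(A−BK) = [21.0408 20.2018; 20.2018 53.2261]
tr(P') = 74.2669


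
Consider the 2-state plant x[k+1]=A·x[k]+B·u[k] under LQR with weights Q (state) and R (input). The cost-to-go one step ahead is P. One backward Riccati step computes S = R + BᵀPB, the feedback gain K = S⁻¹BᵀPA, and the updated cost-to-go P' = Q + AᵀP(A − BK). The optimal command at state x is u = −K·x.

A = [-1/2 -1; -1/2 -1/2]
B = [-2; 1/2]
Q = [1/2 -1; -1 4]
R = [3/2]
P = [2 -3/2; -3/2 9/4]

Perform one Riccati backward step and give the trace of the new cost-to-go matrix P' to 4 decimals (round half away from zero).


BᵀP = [-4.7500 4.1250]
S = R + BᵀPB = [3/2] + [11.5625] = [13.0625]
BᵀPA = [0.3125 2.6875]
K = S⁻¹·BᵀPA = [0.0239 0.2057]
A−BK = [-0.4522 -0.5885; -0.5120 -0.6029]
AᵀP(A−BK) = [0.3050 0.3732; 0.3732 0.5096]
P' = Q + AᵀP(A−BK) = [0.8050 -0.6268; -0.6268 4.5096]
tr(P') = 5.3146

5.3146


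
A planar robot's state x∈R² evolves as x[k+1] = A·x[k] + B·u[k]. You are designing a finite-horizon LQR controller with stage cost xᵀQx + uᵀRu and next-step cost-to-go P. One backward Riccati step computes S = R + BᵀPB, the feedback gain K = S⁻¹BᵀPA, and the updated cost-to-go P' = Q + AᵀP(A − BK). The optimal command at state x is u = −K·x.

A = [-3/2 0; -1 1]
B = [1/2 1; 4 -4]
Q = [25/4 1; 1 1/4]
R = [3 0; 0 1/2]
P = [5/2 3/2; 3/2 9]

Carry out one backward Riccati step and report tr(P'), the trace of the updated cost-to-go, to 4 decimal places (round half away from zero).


BᵀP = [7.2500 36.7500; -3.5000 -34.5000]
S = R + BᵀPB = [3 0; 0 1/2] + [150.6250 -139.7500; -139.7500 134.5000] = [153.6250 -139.7500; -139.7500 135.0000]
BᵀPA = [-47.6250 36.7500; 39.7500 -34.5000]
K = S⁻¹·BᵀPA = [-0.7230 0.1157; -0.4540 -0.1358]
A−BK = [-0.6845 0.0780; 0.0760 -0.0059]
AᵀP(A−BK) = [2.7385 -0.3426; -0.3426 0.0635]
P' = Q + AᵀP(A−BK) = [8.9885 0.6574; 0.6574 0.3135]
tr(P') = 9.3020

9.3020


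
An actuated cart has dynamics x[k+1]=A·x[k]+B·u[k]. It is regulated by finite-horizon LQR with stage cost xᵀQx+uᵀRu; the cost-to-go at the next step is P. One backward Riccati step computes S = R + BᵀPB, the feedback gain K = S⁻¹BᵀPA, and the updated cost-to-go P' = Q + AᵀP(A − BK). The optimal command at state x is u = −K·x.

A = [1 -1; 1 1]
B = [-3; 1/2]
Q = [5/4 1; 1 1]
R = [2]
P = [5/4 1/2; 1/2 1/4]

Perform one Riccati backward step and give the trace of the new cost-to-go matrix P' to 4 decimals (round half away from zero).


BᵀP = [-3.5000 -1.3750]
S = R + BᵀPB = [2] + [9.8125] = [11.8125]
BᵀPA = [-4.8750 2.1250]
K = S⁻¹·BᵀPA = [-0.4127 0.1799]
A−BK = [-0.2381 -0.4603; 1.2063 0.9101]
AᵀP(A−BK) = [0.4881 -0.1230; -0.1230 0.1177]
P' = Q + AᵀP(A−BK) = [1.7381 0.8770; 0.8770 1.1177]
tr(P') = 2.8558

2.8558


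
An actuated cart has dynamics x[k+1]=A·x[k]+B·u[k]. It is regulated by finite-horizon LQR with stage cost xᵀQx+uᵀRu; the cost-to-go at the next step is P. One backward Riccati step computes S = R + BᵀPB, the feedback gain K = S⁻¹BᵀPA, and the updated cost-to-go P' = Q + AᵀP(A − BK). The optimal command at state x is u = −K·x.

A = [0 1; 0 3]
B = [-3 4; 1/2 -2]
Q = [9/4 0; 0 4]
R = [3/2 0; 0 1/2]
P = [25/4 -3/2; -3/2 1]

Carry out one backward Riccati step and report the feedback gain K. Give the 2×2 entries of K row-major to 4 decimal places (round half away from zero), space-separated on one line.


BᵀP = [-19.5000 5.0000; 28.0000 -8.0000]
S = R + BᵀPB = [3/2 0; 0 1/2] + [61.0000 -88.0000; -88.0000 128.0000] = [62.5000 -88.0000; -88.0000 128.5000]
BᵀPA = [0.0000 -4.5000; 0.0000 4.0000]
K = S⁻¹·BᵀPA = [0.0000 -0.7876; 0.0000 -0.5083]
A−BK = [0.0000 0.6701; 0.0000 2.3773]
AᵀP(A−BK) = [0.0000 0.0000; 0.0000 4.7387]
P' = Q + AᵀP(A−BK) = [2.2500 0.0000; 0.0000 8.7387]
tr(P') = 10.9887

0.0000 -0.7876 0.0000 -0.5083


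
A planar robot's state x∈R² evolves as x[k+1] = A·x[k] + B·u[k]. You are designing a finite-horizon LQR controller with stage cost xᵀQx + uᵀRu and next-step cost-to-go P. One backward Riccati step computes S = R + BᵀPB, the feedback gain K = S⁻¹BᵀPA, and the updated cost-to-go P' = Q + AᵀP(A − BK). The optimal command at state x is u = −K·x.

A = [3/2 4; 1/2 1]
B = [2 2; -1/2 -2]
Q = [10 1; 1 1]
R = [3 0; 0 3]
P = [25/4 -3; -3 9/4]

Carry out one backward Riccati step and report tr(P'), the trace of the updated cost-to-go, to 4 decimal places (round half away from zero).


BᵀP = [14.0000 -7.1250; 18.5000 -10.5000]
S = R + BᵀPB = [3 0; 0 3] + [31.5625 42.2500; 42.2500 58.0000] = [34.5625 42.2500; 42.2500 61.0000]
BᵀPA = [17.4375 48.8750; 22.5000 63.5000]
K = S⁻¹·BᵀPA = [0.3498 0.9234; 0.1266 0.4014]
A−BK = [0.5473 1.3503; 0.9281 2.2645]
AᵀP(A−BK) = [1.1775 2.9913; 2.9913 7.6288]
P' = Q + AᵀP(A−BK) = [11.1775 3.9913; 3.9913 8.6288]
tr(P') = 19.8063

19.8063


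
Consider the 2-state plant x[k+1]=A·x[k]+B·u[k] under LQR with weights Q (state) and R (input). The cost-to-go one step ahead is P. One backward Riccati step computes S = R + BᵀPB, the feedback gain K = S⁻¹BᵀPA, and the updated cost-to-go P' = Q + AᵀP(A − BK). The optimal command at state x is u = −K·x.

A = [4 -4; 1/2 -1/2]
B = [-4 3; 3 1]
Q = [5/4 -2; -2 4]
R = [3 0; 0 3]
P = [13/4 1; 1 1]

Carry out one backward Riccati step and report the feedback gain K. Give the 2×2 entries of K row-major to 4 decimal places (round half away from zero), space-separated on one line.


BᵀP = [-10.0000 -1.0000; 10.7500 4.0000]
S = R + BᵀPB = [3 0; 0 3] + [37.0000 -31.0000; -31.0000 36.2500] = [40.0000 -31.0000; -31.0000 39.2500]
BᵀPA = [-40.5000 40.5000; 45.0000 -45.0000]
K = S⁻¹·BᵀPA = [-0.3196 0.3196; 0.8941 -0.8941]
A−BK = [0.0394 -0.0394; 0.5647 -0.5647]
AᵀP(A−BK) = [3.0730 -3.0730; -3.0730 3.0730]
P' = Q + AᵀP(A−BK) = [4.3230 -5.0730; -5.0730 7.0730]
tr(P') = 11.3959

-0.3196 0.3196 0.8941 -0.8941


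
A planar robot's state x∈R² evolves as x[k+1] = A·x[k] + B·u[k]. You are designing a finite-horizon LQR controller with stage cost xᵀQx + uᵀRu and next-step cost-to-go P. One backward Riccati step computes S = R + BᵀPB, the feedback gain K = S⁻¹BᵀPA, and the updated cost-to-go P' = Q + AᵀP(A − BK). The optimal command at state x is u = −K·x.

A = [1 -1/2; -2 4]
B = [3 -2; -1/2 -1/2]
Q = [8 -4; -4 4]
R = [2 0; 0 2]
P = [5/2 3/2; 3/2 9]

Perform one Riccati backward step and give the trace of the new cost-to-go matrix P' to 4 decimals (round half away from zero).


66.9597

BᵀP = [6.7500 0.0000; -5.7500 -7.5000]
S = R + BᵀPB = [2 0; 0 2] + [20.2500 -13.5000; -13.5000 15.2500] = [22.2500 -13.5000; -13.5000 17.2500]
BᵀPA = [6.7500 -3.3750; 9.2500 -27.1250]
K = S⁻¹·BᵀPA = [1.1972 -2.1056; 1.4732 -3.2203]
A−BK = [0.3547 -0.6239; -0.6648 1.3371]
AᵀP(A−BK) = [10.7919 -21.7495; -21.7495 44.1678]
P' = Q + AᵀP(A−BK) = [18.7919 -25.7495; -25.7495 48.1678]
tr(P') = 66.9597


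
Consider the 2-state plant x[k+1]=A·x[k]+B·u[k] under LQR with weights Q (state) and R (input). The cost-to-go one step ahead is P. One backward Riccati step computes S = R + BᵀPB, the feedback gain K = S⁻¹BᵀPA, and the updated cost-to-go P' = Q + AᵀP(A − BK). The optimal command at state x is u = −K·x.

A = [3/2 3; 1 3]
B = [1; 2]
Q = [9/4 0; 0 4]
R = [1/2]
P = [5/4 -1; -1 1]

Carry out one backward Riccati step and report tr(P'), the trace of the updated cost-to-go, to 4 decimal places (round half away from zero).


BᵀP = [-0.7500 1.0000]
S = R + BᵀPB = [1/2] + [1.2500] = [1.7500]
BᵀPA = [-0.1250 0.7500]
K = S⁻¹·BᵀPA = [-0.0714 0.4286]
A−BK = [1.5714 2.5714; 1.1429 2.1429]
AᵀP(A−BK) = [0.8036 1.1786; 1.1786 1.9286]
P' = Q + AᵀP(A−BK) = [3.0536 1.1786; 1.1786 5.9286]
tr(P') = 8.9821

8.9821


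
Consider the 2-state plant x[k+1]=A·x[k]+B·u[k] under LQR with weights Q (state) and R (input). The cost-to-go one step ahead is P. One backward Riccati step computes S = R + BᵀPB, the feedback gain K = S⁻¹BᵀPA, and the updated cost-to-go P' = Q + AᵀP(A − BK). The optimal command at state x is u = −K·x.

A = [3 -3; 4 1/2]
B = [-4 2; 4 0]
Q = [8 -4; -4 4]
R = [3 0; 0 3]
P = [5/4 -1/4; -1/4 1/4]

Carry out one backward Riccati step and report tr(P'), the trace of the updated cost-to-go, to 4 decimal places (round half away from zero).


BᵀP = [-6.0000 2.0000; 2.5000 -0.5000]
S = R + BᵀPB = [3 0; 0 3] + [32.0000 -12.0000; -12.0000 5.0000] = [35.0000 -12.0000; -12.0000 8.0000]
BᵀPA = [-10.0000 19.0000; 5.5000 -7.7500]
K = S⁻¹·BᵀPA = [-0.1029 0.4338; 0.5331 -0.3180]
A−BK = [1.5221 -0.6287; 4.4118 -1.2353]
AᵀP(A−BK) = [5.2886 -2.0377; -2.0377 1.3552]
P' = Q + AᵀP(A−BK) = [13.2886 -6.0377; -6.0377 5.3552]
tr(P') = 18.6438

18.6438
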